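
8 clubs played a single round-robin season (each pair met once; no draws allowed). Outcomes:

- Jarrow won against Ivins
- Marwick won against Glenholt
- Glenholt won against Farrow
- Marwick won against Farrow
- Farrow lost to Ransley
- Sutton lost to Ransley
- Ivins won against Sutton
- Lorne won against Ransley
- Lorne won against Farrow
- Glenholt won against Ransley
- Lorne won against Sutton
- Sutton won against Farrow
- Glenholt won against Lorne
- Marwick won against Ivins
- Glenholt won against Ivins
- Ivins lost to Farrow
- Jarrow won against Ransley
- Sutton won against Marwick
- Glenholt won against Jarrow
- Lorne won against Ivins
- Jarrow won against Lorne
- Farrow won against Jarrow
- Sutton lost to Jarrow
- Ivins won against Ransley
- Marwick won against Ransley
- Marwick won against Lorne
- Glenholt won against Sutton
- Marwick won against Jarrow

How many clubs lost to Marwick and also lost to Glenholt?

5

Marwick beat: Farrow, Ransley, Ivins, Jarrow, Lorne, Glenholt.
Glenholt beat: Farrow, Ransley, Ivins, Jarrow, Lorne, Sutton.
Both beat: Farrow, Ransley, Ivins, Jarrow, Lorne — 5.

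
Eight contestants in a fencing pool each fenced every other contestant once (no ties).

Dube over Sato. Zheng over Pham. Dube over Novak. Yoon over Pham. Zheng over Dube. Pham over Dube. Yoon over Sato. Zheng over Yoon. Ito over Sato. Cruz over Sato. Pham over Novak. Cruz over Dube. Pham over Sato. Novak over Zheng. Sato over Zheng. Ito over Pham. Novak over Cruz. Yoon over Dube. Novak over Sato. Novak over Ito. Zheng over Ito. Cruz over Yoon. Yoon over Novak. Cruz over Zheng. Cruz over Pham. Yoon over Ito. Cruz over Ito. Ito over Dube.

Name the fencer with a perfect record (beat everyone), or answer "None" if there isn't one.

Highest win total is Cruz with 6 (out of 7 possible).
Cruz lost to Novak, so no fencer went undefeated.

None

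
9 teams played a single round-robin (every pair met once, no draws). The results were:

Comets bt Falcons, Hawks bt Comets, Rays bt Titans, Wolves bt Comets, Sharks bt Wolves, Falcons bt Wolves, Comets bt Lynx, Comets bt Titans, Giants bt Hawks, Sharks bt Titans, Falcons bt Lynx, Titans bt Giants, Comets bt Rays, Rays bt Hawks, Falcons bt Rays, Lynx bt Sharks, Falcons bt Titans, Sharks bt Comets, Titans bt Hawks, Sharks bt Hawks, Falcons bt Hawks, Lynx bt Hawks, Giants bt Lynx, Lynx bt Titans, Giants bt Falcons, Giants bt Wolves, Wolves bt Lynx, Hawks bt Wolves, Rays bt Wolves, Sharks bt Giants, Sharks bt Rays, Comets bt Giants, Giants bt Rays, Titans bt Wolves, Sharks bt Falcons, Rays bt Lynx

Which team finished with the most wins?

Sharks

Win totals: Titans 3, Comets 5, Rays 4, Wolves 2, Giants 5, Hawks 2, Sharks 7, Falcons 5, Lynx 3.
Sharks leads with 7 wins (next highest: 5).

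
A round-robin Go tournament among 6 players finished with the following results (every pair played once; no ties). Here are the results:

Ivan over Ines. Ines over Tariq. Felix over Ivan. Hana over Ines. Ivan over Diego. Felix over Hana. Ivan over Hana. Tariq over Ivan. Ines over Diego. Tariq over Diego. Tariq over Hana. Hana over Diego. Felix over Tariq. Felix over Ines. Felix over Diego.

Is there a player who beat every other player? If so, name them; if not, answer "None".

Felix

Felix has 5 wins out of 5 opponents — a perfect record.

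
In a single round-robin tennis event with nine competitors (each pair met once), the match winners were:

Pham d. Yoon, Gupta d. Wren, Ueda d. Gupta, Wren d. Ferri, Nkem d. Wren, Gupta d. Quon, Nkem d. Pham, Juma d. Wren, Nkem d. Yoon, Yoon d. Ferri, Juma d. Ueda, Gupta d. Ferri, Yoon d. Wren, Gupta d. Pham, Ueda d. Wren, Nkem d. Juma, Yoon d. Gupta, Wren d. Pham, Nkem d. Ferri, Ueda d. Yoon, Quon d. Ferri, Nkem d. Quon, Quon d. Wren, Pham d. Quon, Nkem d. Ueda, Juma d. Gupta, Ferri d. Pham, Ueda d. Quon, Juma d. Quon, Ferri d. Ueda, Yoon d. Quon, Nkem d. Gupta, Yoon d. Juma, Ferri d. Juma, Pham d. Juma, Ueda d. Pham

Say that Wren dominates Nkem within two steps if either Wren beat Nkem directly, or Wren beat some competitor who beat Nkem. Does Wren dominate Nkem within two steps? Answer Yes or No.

No

Wren did not beat Nkem directly.
Wren beat Pham, Ferri, but each of them lost to Nkem. No two-step path.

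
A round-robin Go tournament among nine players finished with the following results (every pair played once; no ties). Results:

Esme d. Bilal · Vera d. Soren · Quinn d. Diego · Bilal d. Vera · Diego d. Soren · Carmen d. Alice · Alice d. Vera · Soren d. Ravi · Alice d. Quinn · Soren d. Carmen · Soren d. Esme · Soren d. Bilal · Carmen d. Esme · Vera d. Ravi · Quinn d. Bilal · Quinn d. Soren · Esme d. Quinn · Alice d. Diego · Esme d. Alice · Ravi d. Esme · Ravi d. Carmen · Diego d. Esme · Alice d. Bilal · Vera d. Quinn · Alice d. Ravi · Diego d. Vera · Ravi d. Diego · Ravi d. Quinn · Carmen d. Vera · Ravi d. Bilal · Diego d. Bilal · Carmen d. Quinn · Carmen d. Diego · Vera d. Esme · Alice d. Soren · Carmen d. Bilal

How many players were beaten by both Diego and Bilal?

1

Diego beat: Vera, Soren, Esme, Bilal.
Bilal beat: Vera.
Both beat: Vera — 1.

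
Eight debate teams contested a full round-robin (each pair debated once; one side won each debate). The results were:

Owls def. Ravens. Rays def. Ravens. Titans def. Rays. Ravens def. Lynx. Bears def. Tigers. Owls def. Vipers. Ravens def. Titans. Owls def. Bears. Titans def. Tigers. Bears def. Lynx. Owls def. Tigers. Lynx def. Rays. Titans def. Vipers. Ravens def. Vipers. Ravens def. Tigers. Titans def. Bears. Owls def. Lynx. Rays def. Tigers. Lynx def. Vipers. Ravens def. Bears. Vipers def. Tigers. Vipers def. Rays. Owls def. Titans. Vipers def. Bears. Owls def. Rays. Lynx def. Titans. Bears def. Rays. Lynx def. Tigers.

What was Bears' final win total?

3

Bears' results: beat Tigers, Lynx, Rays; lost to Titans, Owls, Ravens, Vipers.
That is 3 wins.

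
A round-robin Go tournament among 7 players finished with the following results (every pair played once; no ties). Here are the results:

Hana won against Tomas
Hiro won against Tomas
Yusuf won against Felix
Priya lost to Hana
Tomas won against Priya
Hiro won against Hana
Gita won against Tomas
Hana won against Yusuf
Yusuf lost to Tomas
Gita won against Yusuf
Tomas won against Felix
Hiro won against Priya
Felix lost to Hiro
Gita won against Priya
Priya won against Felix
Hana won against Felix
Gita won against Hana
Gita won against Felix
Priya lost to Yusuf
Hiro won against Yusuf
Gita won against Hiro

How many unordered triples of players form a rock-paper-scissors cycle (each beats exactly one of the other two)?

0

Win totals: Hiro 5, Hana 4, Felix 0, Yusuf 2, Gita 6, Priya 1, Tomas 3.
A player with w wins dominates both others in C(w,2) triples; summing gives 10 + 6 + 0 + 1 + 15 + 0 + 3 = 35 transitive triples.
Total triples C(7,3) = 35, so cyclic triples = 35 − 35 = 0.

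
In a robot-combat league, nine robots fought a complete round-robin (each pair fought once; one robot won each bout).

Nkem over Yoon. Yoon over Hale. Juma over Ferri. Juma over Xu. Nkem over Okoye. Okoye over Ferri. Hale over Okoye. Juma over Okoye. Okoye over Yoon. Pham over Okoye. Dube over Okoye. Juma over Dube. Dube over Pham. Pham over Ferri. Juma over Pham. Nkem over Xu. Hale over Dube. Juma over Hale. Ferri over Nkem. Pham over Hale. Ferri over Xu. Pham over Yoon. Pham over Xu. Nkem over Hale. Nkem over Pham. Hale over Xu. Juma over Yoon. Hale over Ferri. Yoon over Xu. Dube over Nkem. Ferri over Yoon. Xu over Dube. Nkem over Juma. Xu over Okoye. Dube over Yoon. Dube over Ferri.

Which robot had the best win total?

Juma

Win totals: Pham 5, Hale 4, Okoye 2, Dube 5, Juma 7, Yoon 2, Nkem 6, Xu 2, Ferri 3.
Juma leads with 7 wins (next highest: 6).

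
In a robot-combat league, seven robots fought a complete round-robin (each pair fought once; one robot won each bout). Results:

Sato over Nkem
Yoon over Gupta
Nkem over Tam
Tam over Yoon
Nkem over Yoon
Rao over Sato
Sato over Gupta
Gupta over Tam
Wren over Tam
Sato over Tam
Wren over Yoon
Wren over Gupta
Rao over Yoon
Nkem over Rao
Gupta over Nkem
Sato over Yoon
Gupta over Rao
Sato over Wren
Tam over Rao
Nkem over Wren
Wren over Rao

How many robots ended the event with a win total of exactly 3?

1

Win totals: Sato 5, Yoon 1, Gupta 3, Nkem 4, Wren 4, Tam 2, Rao 2.
Exactly 3: Gupta — 1 robot.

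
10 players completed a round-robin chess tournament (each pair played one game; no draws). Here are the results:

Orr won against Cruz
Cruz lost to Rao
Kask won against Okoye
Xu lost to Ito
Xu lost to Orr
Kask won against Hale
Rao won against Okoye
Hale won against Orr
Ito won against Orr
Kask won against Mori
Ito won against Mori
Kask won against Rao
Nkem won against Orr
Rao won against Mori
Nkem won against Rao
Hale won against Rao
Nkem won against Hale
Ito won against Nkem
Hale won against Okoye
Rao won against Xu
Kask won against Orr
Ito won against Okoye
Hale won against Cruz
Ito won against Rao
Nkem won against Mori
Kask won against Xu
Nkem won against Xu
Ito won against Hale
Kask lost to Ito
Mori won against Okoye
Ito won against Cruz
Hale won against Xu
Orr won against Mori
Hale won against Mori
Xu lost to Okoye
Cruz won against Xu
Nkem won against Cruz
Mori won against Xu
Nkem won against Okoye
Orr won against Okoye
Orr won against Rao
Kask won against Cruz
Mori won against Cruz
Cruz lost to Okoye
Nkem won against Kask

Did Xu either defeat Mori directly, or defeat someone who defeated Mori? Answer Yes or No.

Xu did not beat Mori directly.
Xu beat no one, so there is no intermediate player.

No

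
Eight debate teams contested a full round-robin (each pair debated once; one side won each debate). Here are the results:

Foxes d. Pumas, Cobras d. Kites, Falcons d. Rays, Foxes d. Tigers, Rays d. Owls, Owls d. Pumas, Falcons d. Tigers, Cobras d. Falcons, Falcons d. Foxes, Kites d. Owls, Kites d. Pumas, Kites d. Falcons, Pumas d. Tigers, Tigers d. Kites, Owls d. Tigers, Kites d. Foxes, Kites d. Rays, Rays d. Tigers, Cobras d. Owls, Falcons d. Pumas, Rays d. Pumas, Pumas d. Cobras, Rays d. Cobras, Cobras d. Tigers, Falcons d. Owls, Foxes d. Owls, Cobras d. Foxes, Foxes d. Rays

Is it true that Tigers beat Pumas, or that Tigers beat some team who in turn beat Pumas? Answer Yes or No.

Yes

Tigers did not beat Pumas directly.
Tigers beat Kites. Of those, Kites beat Pumas.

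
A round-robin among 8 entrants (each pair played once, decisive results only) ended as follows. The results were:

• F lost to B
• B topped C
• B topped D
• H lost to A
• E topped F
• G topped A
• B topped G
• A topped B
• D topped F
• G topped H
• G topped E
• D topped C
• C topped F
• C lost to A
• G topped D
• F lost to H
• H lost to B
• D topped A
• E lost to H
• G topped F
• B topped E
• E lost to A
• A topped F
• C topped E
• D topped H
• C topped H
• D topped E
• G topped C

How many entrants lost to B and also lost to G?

B beat: C, D, E, F, G, H.
G beat: A, C, D, E, F, H.
Both beat: C, D, E, F, H — 5.

5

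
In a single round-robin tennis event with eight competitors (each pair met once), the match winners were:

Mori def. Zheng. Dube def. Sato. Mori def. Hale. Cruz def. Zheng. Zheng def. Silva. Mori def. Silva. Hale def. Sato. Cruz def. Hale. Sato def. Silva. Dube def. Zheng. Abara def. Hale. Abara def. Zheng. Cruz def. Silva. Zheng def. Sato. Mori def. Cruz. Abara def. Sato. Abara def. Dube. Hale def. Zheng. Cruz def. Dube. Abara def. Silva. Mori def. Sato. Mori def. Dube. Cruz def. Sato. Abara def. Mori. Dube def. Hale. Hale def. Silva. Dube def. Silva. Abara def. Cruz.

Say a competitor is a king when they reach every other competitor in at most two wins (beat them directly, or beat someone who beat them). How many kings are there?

1

Silva cannot reach Mori, Cruz, Zheng, Hale, Dube, Abara, Sato in two steps.
Mori cannot reach Abara in two steps.
Cruz cannot reach Mori, Abara in two steps.
Zheng cannot reach Mori, Cruz, Hale, Dube, Abara in two steps.
Hale cannot reach Mori, Cruz, Dube, Abara in two steps.
Dube cannot reach Mori, Cruz, Abara in two steps.
Abara reaches everyone (king).
Sato cannot reach Mori, Cruz, Zheng, Hale, Dube, Abara in two steps.
Kings: Abara — 1.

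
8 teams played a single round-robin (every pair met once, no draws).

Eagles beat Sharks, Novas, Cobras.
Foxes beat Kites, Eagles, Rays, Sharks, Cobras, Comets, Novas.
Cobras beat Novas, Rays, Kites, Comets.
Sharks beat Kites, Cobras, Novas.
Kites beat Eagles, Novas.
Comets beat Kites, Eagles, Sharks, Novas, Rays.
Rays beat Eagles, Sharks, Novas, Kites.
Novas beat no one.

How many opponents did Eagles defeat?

Eagles' results: beat Novas, Cobras, Sharks; lost to Foxes, Comets, Rays, Kites.
That is 3 wins.

3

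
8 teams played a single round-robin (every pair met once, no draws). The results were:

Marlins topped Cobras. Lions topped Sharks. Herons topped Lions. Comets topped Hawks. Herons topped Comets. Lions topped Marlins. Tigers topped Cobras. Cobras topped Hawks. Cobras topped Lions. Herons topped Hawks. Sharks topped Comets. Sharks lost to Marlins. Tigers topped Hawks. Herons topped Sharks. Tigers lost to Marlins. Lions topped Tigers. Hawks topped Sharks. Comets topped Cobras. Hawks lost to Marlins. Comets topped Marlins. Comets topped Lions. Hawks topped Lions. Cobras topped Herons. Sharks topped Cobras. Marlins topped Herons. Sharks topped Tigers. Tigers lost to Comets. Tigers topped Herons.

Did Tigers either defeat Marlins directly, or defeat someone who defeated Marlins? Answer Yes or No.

Tigers did not beat Marlins directly.
Tigers beat Herons, Cobras, Hawks, but each of them lost to Marlins. No two-step path.

No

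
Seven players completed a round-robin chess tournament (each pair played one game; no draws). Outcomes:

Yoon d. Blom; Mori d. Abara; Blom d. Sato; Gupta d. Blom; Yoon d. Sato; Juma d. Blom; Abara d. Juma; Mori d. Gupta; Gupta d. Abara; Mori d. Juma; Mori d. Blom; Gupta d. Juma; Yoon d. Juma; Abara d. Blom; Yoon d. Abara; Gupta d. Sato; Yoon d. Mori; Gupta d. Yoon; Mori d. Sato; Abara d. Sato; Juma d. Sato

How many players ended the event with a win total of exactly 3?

1

Win totals: Juma 2, Sato 0, Abara 3, Yoon 5, Gupta 5, Mori 5, Blom 1.
Exactly 3: Abara — 1 player.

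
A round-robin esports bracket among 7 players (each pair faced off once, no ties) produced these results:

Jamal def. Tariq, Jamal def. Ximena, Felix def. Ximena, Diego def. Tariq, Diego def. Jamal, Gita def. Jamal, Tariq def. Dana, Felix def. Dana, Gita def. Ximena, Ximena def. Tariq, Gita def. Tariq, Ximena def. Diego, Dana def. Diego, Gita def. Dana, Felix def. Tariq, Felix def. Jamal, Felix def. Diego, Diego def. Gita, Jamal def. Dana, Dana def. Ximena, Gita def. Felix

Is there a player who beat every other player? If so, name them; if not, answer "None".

None

Highest win total is Gita with 5 (out of 6 possible).
Gita lost to Diego, so no player went undefeated.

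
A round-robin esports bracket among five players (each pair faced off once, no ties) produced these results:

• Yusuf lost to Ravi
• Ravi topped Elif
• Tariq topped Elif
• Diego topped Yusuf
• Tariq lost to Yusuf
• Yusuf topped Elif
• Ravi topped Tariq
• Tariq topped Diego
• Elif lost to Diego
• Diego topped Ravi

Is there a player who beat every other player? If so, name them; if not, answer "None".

None

Highest win total is Ravi with 3 (out of 4 possible).
Ravi lost to Diego, so no player went undefeated.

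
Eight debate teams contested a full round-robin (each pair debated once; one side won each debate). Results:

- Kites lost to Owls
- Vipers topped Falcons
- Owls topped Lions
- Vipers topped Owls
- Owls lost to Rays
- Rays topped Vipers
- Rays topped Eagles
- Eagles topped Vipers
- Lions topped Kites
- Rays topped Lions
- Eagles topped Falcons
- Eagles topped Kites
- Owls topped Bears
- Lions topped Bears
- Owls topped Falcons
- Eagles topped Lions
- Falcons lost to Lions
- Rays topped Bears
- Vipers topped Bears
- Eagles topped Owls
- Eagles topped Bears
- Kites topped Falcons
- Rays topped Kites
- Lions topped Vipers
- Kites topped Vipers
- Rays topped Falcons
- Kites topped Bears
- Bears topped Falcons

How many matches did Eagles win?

Eagles' results: beat Falcons, Vipers, Owls, Lions, Bears, Kites; lost to Rays.
That is 6 wins.

6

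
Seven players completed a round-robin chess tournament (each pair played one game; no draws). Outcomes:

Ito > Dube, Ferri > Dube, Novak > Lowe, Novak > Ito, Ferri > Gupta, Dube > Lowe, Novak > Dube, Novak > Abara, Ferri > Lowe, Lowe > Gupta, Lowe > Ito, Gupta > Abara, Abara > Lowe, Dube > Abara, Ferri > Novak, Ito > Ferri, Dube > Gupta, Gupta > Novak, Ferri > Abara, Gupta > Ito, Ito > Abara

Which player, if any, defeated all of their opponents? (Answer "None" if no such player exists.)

Highest win total is Ferri with 5 (out of 6 possible).
Ferri lost to Ito, so no player went undefeated.

None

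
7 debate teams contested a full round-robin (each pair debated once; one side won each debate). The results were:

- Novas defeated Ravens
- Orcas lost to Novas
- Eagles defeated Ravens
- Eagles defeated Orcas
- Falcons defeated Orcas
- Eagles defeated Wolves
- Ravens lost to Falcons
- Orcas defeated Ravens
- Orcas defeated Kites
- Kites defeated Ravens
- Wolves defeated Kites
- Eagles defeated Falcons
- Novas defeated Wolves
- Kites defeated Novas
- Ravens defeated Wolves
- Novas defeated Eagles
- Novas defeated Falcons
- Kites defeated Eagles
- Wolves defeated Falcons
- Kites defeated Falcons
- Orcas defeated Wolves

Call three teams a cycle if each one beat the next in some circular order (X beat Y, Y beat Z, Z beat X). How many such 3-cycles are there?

8

Win totals: Wolves 2, Eagles 4, Orcas 3, Falcons 2, Ravens 1, Novas 5, Kites 4.
A team with w wins dominates both others in C(w,2) triples; summing gives 1 + 6 + 3 + 1 + 0 + 10 + 6 = 27 transitive triples.
Total triples C(7,3) = 35, so cyclic triples = 35 − 27 = 8.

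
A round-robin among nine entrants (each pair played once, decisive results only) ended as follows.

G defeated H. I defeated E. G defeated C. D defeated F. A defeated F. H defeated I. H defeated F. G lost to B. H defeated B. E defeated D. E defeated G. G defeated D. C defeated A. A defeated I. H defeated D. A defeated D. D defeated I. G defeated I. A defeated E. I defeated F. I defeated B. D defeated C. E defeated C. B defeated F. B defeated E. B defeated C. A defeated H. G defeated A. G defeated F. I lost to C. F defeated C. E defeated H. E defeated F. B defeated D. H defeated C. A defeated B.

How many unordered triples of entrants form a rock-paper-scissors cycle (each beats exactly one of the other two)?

17

Win totals: A 6, B 5, C 2, D 3, E 5, F 1, G 6, H 5, I 3.
An entrant with w wins dominates both others in C(w,2) triples; summing gives 15 + 10 + 1 + 3 + 10 + 0 + 15 + 10 + 3 = 67 transitive triples.
Total triples C(9,3) = 84, so cyclic triples = 84 − 67 = 17.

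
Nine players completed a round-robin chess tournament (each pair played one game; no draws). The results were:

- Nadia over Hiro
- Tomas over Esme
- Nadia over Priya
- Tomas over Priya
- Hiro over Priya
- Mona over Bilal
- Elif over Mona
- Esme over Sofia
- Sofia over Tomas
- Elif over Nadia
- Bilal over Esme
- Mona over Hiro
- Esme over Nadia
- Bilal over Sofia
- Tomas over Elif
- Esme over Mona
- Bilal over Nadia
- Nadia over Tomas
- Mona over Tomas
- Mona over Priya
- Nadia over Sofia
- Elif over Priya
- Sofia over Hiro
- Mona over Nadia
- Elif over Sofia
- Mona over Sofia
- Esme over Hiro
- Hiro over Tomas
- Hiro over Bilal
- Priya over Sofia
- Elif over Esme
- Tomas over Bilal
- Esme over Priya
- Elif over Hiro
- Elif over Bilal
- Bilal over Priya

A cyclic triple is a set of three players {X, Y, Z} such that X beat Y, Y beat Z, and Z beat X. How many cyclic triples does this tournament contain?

16

Win totals: Sofia 2, Nadia 4, Elif 7, Priya 1, Esme 5, Hiro 3, Tomas 4, Bilal 4, Mona 6.
A player with w wins dominates both others in C(w,2) triples; summing gives 1 + 6 + 21 + 0 + 10 + 3 + 6 + 6 + 15 = 68 transitive triples.
Total triples C(9,3) = 84, so cyclic triples = 84 − 68 = 16.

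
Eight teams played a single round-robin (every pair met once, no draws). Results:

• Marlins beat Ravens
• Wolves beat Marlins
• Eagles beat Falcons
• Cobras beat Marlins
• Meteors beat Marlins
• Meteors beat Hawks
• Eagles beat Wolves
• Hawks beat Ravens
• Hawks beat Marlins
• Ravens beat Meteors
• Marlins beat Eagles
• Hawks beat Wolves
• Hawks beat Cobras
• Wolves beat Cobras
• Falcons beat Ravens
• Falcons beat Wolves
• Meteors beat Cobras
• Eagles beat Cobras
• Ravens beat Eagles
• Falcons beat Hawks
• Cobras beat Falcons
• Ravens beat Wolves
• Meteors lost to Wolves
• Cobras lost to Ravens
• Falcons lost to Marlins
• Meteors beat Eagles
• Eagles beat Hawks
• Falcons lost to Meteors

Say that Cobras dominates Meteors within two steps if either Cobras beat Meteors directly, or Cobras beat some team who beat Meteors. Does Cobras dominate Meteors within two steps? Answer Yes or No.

No

Cobras did not beat Meteors directly.
Cobras beat Marlins, Falcons, but each of them lost to Meteors. No two-step path.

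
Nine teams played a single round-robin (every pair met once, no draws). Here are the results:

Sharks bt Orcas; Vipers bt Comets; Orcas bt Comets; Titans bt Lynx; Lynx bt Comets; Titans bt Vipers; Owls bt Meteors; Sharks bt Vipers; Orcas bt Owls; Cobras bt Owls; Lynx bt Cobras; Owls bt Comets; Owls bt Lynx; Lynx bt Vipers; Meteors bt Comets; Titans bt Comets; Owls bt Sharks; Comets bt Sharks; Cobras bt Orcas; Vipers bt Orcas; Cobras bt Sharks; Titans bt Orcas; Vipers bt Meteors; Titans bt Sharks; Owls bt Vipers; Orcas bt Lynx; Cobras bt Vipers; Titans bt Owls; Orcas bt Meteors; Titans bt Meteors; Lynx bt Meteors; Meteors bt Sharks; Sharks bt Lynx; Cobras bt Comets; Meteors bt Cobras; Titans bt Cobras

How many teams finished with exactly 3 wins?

Win totals: Vipers 3, Meteors 3, Sharks 3, Lynx 4, Titans 8, Owls 5, Orcas 4, Comets 1, Cobras 5.
Exactly 3: Vipers, Meteors, Sharks — 3 teams.

3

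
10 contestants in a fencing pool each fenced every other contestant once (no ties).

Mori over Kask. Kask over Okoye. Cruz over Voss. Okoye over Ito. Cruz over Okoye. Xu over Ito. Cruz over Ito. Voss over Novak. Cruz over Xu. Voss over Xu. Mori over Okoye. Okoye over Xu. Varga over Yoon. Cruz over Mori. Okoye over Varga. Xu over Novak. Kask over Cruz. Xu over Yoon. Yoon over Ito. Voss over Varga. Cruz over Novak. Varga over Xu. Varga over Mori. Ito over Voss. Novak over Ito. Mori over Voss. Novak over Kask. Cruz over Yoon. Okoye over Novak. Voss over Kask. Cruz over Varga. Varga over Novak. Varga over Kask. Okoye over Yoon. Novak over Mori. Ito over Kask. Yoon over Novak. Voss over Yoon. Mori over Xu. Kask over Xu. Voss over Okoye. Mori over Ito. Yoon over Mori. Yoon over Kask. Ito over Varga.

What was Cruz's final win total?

8

Cruz's results: beat Xu, Novak, Varga, Mori, Okoye, Yoon, Ito, Voss; lost to Kask.
That is 8 wins.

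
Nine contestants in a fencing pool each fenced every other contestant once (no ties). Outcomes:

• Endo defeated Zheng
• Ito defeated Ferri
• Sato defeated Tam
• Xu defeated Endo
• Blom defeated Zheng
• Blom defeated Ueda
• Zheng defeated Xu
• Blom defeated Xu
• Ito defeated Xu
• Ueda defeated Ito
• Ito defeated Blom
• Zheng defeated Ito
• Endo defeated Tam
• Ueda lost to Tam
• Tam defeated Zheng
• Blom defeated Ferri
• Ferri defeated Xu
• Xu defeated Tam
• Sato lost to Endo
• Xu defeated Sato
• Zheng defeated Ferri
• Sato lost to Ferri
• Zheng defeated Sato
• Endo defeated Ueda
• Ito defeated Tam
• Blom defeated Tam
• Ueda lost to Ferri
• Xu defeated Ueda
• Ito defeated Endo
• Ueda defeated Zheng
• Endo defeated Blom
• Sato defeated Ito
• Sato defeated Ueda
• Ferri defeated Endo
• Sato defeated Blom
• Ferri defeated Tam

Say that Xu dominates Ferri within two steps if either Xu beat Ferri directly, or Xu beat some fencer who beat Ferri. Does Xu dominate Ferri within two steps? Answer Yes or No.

Xu did not beat Ferri directly.
Xu beat Sato, Endo, Ueda, Tam, but each of them lost to Ferri. No two-step path.

No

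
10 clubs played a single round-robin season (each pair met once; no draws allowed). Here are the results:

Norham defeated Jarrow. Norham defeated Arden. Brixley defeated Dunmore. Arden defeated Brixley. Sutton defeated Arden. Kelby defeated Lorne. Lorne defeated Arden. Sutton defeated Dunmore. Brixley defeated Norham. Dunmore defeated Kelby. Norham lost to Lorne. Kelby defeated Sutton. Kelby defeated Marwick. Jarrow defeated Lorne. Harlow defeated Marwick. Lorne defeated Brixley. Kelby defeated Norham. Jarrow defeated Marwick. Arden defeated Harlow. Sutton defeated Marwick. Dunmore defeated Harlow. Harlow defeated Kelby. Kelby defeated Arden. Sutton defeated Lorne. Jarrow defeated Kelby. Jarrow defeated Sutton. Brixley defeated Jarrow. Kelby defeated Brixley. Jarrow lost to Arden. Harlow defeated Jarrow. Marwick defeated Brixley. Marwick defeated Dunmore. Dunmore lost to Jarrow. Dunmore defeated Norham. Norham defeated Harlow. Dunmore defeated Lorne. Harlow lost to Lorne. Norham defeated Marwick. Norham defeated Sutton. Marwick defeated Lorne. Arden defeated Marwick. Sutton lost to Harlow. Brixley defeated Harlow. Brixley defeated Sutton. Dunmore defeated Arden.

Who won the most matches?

Win totals: Dunmore 5, Kelby 6, Sutton 4, Lorne 4, Arden 4, Marwick 3, Jarrow 5, Harlow 4, Brixley 5, Norham 5.
Kelby leads with 6 wins (next highest: 5).

Kelby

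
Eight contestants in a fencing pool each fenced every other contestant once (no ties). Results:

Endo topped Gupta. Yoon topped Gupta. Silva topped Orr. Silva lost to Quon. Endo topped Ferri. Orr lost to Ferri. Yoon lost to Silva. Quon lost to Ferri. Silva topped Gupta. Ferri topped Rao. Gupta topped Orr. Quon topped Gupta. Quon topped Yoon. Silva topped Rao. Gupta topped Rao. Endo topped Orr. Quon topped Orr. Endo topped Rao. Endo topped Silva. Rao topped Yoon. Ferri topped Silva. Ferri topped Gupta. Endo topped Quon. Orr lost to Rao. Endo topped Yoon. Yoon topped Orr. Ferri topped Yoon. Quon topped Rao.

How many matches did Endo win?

Endo's results: beat Orr, Gupta, Ferri, Quon, Silva, Rao, Yoon; lost to no one.
That is 7 wins.

7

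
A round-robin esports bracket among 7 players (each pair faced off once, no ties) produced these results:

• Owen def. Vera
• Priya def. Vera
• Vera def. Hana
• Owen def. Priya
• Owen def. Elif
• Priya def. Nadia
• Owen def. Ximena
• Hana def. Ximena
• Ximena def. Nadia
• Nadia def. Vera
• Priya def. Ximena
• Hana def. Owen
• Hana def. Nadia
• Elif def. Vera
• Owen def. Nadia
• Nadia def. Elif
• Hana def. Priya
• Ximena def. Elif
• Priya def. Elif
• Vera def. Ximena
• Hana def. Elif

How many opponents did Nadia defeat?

Nadia's results: beat Elif, Vera; lost to Priya, Ximena, Hana, Owen.
That is 2 wins.

2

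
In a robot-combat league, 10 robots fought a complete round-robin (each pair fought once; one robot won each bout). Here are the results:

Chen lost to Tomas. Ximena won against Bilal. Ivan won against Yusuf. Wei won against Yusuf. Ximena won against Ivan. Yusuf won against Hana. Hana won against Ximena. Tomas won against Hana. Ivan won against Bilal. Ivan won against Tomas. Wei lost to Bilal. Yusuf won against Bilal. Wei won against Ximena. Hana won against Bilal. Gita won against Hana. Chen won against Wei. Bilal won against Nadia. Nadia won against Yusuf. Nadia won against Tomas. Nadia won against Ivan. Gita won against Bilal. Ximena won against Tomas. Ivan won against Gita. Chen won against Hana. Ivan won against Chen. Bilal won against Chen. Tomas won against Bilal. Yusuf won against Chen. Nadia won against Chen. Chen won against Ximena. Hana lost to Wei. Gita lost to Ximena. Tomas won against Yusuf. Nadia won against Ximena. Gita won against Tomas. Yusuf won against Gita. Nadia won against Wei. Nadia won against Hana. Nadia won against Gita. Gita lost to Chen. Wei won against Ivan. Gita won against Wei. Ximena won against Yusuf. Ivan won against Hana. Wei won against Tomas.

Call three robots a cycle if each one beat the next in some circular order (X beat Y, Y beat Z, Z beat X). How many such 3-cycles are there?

Win totals: Nadia 8, Wei 5, Hana 2, Gita 4, Ivan 6, Bilal 3, Yusuf 4, Tomas 4, Ximena 5, Chen 4.
A robot with w wins dominates both others in C(w,2) triples; summing gives 28 + 10 + 1 + 6 + 15 + 3 + 6 + 6 + 10 + 6 = 91 transitive triples.
Total triples C(10,3) = 120, so cyclic triples = 120 − 91 = 29.

29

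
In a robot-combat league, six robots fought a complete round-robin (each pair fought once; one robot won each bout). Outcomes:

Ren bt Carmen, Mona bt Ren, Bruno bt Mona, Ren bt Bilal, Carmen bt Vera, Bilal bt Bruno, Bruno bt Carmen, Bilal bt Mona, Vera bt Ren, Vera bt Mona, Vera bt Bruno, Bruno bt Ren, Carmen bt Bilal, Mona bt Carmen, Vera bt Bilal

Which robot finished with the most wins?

Vera

Win totals: Vera 4, Carmen 2, Ren 2, Bilal 2, Mona 2, Bruno 3.
Vera leads with 4 wins (next highest: 3).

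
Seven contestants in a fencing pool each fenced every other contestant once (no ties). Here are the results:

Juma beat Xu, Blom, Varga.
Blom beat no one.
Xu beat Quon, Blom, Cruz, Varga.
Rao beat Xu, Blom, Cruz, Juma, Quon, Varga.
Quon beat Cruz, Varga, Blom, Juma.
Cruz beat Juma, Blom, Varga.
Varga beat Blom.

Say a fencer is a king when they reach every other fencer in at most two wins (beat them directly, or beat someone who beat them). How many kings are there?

Quon cannot reach Rao in two steps.
Blom cannot reach Quon, Varga, Rao, Juma, Cruz, Xu in two steps.
Varga cannot reach Quon, Rao, Juma, Cruz, Xu in two steps.
Rao reaches everyone (king).
Juma cannot reach Rao in two steps.
Cruz cannot reach Quon, Rao in two steps.
Xu cannot reach Rao in two steps.
Kings: Rao — 1.

1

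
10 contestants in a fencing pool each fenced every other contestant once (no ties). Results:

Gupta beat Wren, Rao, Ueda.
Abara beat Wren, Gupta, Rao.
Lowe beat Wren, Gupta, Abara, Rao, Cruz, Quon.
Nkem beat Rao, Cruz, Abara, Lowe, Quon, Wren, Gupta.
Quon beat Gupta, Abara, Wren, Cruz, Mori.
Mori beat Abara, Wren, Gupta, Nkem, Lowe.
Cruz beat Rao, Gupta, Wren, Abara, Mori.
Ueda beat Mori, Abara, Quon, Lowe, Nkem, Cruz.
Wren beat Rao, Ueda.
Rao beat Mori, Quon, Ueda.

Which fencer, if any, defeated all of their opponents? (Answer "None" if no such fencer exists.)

Highest win total is Nkem with 7 (out of 9 possible).
Nkem lost to Ueda, Mori, so no fencer went undefeated.

None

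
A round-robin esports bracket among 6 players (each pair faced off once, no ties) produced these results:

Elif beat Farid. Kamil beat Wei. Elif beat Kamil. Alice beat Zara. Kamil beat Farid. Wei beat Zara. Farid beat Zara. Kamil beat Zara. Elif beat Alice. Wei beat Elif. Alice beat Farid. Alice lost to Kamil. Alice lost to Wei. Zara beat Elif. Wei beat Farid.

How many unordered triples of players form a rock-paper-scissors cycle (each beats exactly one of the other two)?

Of the C(6,3) = 20 triples, the cyclic ones are: {Farid, Elif, Zara}; {Elif, Wei, Kamil}; {Elif, Alice, Zara}; {Elif, Zara, Kamil}.
That is 4.

4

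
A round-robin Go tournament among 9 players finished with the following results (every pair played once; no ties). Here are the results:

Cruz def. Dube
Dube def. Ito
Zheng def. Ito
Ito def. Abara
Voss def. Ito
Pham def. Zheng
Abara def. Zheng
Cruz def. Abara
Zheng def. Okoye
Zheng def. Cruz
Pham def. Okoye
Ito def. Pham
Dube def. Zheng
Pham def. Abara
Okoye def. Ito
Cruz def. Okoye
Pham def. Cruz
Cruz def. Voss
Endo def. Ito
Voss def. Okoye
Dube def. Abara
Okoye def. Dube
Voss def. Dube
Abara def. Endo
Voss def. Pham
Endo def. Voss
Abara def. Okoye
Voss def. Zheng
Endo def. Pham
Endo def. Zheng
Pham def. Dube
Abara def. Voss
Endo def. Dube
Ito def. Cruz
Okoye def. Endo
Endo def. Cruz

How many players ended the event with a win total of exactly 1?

Win totals: Okoye 3, Zheng 3, Voss 5, Endo 6, Pham 5, Dube 3, Ito 3, Abara 4, Cruz 4.
No player has exactly 1 wins.

0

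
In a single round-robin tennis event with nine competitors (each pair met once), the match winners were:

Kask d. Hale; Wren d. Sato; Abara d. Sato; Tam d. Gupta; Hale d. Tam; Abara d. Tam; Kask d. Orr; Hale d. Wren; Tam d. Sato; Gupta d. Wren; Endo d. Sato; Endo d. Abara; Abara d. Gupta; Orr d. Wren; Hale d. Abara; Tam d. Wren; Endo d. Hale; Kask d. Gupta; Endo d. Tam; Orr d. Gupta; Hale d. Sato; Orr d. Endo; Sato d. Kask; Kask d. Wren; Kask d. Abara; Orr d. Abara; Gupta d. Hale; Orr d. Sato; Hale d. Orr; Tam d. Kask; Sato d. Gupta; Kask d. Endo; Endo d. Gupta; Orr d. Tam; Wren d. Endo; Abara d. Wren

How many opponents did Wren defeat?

Wren's results: beat Sato, Endo; lost to Tam, Gupta, Abara, Kask, Orr, Hale.
That is 2 wins.

2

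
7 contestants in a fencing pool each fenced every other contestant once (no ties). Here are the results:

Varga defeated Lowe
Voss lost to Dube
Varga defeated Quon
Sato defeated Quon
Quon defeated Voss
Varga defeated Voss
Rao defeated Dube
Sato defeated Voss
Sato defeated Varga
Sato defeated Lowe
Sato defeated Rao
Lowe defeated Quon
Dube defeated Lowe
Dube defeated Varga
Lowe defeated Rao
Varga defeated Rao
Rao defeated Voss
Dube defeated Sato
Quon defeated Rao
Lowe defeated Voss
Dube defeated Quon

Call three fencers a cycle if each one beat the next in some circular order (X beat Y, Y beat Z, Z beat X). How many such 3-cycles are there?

Win totals: Voss 0, Dube 5, Lowe 3, Quon 2, Varga 4, Sato 5, Rao 2.
A fencer with w wins dominates both others in C(w,2) triples; summing gives 0 + 10 + 3 + 1 + 6 + 10 + 1 = 31 transitive triples.
Total triples C(7,3) = 35, so cyclic triples = 35 − 31 = 4.

4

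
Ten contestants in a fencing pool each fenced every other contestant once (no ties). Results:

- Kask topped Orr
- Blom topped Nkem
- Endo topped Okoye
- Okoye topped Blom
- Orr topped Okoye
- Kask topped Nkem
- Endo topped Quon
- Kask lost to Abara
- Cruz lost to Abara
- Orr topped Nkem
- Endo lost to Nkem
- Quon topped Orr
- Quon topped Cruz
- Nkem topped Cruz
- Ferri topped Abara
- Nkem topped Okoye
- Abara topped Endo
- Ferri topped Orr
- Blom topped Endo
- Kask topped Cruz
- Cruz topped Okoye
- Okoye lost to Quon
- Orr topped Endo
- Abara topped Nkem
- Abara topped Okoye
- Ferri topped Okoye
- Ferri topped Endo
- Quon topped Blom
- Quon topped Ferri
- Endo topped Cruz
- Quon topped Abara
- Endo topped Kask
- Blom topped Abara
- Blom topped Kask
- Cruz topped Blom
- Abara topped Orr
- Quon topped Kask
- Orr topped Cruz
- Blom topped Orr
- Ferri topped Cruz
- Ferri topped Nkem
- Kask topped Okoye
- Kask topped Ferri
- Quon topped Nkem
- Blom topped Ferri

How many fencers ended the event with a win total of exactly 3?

Win totals: Blom 6, Orr 4, Ferri 6, Okoye 1, Quon 8, Cruz 2, Endo 4, Abara 6, Nkem 3, Kask 5.
Exactly 3: Nkem — 1 fencer.

1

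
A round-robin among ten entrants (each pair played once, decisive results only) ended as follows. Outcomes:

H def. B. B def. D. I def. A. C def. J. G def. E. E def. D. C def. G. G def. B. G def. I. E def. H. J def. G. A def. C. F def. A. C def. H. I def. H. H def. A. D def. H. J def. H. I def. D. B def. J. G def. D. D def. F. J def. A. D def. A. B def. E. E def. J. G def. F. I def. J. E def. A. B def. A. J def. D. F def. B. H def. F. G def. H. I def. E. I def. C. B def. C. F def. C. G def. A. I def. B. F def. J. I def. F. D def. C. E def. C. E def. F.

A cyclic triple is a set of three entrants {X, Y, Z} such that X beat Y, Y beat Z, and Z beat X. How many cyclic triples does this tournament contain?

Win totals: A 1, B 5, C 3, D 4, E 6, F 4, G 7, H 3, I 8, J 4.
An entrant with w wins dominates both others in C(w,2) triples; summing gives 0 + 10 + 3 + 6 + 15 + 6 + 21 + 3 + 28 + 6 = 98 transitive triples.
Total triples C(10,3) = 120, so cyclic triples = 120 − 98 = 22.

22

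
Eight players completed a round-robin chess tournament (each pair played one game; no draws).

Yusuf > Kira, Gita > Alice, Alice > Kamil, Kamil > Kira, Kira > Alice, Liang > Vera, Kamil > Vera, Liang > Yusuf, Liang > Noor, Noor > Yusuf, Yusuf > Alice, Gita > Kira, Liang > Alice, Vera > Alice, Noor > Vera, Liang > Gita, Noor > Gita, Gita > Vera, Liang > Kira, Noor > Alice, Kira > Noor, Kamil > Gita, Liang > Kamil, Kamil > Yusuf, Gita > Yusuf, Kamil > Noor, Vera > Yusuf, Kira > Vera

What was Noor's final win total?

4

Noor's results: beat Yusuf, Vera, Gita, Alice; lost to Kira, Liang, Kamil.
That is 4 wins.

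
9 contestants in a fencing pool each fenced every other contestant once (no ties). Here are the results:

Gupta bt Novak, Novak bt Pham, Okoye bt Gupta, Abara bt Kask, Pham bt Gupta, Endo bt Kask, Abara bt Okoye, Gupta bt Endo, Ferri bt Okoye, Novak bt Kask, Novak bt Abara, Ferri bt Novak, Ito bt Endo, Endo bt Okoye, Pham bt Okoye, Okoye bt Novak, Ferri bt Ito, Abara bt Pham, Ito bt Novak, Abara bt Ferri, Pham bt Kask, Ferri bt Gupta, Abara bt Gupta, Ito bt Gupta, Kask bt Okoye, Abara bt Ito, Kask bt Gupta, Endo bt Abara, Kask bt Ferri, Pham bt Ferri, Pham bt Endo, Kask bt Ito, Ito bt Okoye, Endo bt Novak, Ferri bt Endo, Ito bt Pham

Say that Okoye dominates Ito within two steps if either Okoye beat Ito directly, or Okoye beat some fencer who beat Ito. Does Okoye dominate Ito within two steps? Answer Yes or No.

No

Okoye did not beat Ito directly.
Okoye beat Novak, Gupta, but each of them lost to Ito. No two-step path.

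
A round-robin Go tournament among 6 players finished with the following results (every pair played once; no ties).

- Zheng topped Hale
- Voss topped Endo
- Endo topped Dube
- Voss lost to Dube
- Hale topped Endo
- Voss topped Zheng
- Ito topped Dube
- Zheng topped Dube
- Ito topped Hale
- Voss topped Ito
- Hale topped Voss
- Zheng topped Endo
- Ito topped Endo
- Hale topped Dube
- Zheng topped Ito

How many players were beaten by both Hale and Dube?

Hale beat: Dube, Voss, Endo.
Dube beat: Voss.
Both beat: Voss — 1.

1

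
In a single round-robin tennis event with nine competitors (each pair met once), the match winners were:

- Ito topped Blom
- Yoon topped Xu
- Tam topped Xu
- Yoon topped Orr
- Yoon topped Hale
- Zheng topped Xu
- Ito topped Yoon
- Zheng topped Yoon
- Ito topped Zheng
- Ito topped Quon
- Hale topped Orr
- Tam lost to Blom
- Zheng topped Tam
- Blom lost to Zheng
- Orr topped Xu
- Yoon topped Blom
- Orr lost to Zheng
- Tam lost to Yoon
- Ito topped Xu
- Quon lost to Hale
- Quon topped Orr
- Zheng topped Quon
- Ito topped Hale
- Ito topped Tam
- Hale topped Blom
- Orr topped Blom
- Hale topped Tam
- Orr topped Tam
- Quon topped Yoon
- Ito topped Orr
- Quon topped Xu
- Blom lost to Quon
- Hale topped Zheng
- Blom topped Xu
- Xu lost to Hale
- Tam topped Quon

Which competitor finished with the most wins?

Ito

Win totals: Tam 2, Hale 6, Blom 2, Orr 3, Yoon 5, Xu 0, Zheng 6, Quon 4, Ito 8.
Ito leads with 8 wins (next highest: 6).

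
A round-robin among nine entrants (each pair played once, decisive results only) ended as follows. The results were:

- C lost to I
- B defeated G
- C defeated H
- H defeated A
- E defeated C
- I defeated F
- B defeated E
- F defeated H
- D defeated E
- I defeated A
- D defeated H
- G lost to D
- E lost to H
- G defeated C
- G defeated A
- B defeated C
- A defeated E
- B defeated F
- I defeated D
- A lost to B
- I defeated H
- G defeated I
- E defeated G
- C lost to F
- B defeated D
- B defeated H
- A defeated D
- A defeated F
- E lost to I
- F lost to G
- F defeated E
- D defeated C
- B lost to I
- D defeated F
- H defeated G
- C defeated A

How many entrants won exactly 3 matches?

3

Win totals: A 3, B 7, C 2, D 5, E 2, F 3, G 4, H 3, I 7.
Exactly 3: A, F, H — 3 entrants.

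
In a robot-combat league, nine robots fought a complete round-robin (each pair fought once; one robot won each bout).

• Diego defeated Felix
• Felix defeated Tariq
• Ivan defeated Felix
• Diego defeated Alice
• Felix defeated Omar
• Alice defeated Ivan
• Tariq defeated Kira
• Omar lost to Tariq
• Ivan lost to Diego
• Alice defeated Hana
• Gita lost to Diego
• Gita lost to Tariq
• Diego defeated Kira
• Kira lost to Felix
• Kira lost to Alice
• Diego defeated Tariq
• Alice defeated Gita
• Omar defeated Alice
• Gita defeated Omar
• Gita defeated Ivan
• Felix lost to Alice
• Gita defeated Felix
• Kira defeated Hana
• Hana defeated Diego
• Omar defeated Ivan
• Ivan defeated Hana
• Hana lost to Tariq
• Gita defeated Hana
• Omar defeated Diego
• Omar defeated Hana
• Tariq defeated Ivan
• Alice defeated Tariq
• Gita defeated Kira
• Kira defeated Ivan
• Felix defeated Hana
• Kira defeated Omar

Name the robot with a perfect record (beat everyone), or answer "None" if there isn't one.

None

Highest win total is Diego with 6 (out of 8 possible).
Diego lost to Omar, Hana, so no robot went undefeated.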